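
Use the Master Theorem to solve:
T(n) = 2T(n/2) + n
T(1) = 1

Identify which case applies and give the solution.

a=2, b=2, f(n)=n. log_2(2) = 1. Since c=1 = 1, Case 2 applies: T(n) = Θ(n^log_b(a) · log n) = O(n log n).

Answer: O(n log n) - Case 2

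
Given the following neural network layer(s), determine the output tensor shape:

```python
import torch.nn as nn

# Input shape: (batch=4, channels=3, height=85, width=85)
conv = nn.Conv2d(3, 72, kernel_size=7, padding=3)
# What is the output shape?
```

Input: (4, 3, 85, 85) -> Output: (4, 72, 85, 85)

Answer: (4, 72, 85, 85)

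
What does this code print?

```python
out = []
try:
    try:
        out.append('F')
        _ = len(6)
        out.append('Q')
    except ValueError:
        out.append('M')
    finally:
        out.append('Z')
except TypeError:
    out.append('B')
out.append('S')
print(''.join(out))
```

Execution trace: 'F' (inner try body) → 'Z' (inner finally) → 'B' (outer except TypeError) → 'S' (after the try/except). Output: FZBS

Answer: FZBS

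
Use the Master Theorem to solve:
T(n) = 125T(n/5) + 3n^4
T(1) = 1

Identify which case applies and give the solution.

a=125, b=5, f(n)=3n^4. log_5(125) = 3. Since c=4 > 3 and the regularity condition holds (125(n/5)^4 = (125/5^4)n^4 with 125/5^4 < 1), Case 3 applies: T(n) = Θ(f(n)) = O(n^4).

Answer: O(n^4) - Case 3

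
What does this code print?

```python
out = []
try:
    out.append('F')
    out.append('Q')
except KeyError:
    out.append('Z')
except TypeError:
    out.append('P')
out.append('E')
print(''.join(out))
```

Execution trace: 'F' (try body) → 'Q' (try body, no exception) → 'E' (after the try/except). Output: FQE

Answer: FQE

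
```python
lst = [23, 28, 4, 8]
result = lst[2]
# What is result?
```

Trace:
`lst = [23, 28, 4, 8]` → lst = [23, 28, 4, 8]
`result = lst[2]` → result = 4
So result = 4

Answer: 4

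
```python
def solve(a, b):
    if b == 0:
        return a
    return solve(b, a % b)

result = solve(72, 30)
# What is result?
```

solve(72, 30) -> solve(30, 12) -> solve(12, 6) -> solve(6, 0) -> 6

Answer: 6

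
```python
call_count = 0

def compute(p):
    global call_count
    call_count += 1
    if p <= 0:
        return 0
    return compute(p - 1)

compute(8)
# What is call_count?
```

Linear recursion stepping by 1: 9 calls from p=8 down to ≤0.

Answer: 9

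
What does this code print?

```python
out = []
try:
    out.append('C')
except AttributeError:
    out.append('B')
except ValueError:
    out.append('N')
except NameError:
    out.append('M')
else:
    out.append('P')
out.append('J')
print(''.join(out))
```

Execution trace: 'C' (try body, no exception) → 'P' (else) → 'J' (after the try/except). Output: CPJ

Answer: CPJ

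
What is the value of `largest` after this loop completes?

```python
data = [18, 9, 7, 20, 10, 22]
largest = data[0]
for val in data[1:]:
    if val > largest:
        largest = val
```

Maximum of [18, 9, 7, 20, 10, 22]
`largest` takes the values: 18 → 20 → 22

Answer: 22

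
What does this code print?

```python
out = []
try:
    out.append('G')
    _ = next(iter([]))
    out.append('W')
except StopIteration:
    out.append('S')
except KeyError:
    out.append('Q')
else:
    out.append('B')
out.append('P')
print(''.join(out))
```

Execution trace: 'G' (try body) → 'S' (except StopIteration) → 'P' (after the try/except). Output: GSP

Answer: GSP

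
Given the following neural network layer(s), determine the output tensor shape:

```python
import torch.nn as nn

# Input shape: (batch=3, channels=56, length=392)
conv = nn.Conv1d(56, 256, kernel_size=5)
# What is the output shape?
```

Input: (3, 56, 392) -> Output: (3, 256, 388)

Answer: (3, 256, 388)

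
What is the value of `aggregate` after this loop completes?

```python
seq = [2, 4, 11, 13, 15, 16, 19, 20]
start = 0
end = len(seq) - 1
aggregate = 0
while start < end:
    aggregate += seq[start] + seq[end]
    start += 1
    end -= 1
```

Sum of pairs from ends
`aggregate` takes the values: 0 → 22 → 45 → 72 → 100

Answer: 100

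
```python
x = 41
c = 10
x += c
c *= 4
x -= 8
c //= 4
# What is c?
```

Trace:
`x = 41` → x = 41
`c = 10` → c = 10
`x += c` → x = 51
`c *= 4` → c = 40
`x -= 8` → x = 43
`c //= 4` → c = 10
So c = 10

Answer: 10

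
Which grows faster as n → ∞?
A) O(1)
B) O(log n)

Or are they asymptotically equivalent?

O(1) vs O(log n): Higher order terms dominate.

Answer: B) O(log n) grows faster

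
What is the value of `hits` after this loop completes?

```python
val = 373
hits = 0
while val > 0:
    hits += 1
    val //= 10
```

Count digits by repeated division by 10
`hits` takes the values: 0 → 1 → 2 → 3

Answer: 3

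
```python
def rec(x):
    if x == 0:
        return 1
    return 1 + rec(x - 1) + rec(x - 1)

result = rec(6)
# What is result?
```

rec(x) = 1 + 2·rec(x-1), rec(0)=1. Closed form: (1+1)·2^6 - 1 = 127.

Answer: 127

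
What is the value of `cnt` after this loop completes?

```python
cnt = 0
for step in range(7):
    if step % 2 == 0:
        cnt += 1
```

Count numbers divisible by 2 in range(7)
`cnt` takes the values: 0 → 1 → 2 → 3 → 4

Answer: 4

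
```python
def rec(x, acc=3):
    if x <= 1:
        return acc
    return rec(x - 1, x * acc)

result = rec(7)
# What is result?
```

Accumulator trace (n, acc): (7, 3) -> (6, 21) -> (5, 126) -> (4, 630) -> (3, 2520) -> (2, 7560) -> (1, 15120) -> return 15120

Answer: 15120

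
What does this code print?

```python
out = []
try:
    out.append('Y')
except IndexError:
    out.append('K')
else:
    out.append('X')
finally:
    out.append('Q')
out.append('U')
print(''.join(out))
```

Execution trace: 'Y' (try body, no exception) → 'X' (else) → 'Q' (finally) → 'U' (after the try/except). Output: YXQU

Answer: YXQU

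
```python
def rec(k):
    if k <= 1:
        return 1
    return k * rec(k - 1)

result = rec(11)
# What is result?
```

rec(11) = 11 * 10 * 9 * 8 * 7 * 6 * 5 * 4 * 3 * 2 * 1 = 39916800

Answer: 39916800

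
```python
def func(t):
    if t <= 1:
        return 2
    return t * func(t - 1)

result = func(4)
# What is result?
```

func(4) = 4 * 3 * 2 * 2 = 48

Answer: 48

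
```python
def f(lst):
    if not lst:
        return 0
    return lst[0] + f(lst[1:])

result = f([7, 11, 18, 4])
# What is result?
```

7 + 11 + 18 + 4 + 0 = 40

Answer: 40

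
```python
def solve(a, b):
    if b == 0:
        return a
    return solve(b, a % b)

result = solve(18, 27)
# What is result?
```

solve(18, 27) -> solve(27, 18) -> solve(18, 9) -> solve(9, 0) -> 9

Answer: 9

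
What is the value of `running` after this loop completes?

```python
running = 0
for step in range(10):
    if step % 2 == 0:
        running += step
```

Sum of even numbers 0 to 9
`running` takes the values: 0 → 2 → 6 → 12 → 20

Answer: 20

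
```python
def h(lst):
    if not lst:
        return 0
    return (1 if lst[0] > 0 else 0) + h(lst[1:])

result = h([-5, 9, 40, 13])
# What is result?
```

Count of positive elements in [-5, 9, 40, 13] = 3

Answer: 3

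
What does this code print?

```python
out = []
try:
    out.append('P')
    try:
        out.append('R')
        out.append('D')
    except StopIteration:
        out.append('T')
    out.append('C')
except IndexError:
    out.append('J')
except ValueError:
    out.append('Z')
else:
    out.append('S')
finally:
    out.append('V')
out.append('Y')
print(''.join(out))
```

Execution trace: 'P' (try body) → 'R' (inner try body) → 'D' (inner try body, no exception) → 'C' (try body, no exception) → 'S' (else) → 'V' (finally) → 'Y' (after the try/except). Output: PRDCSVY

Answer: PRDCSVY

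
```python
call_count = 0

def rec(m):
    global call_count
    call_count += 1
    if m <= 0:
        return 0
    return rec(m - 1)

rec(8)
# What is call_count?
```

Linear recursion stepping by 1: 9 calls from m=8 down to ≤0.

Answer: 9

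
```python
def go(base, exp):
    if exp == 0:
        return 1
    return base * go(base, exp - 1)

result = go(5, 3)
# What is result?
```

go(5, 3) = 5 * 5 * 5 = 125

Answer: 125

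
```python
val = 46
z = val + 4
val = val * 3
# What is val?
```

Trace:
`val = 46` → val = 46
`z = val + 4` → z = 50
`val = val * 3` → val = 138
So val = 138

Answer: 138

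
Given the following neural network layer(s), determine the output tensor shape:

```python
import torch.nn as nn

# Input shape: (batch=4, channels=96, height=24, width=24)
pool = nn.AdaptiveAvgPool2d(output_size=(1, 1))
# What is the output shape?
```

Input: (4, 96, 24, 24) -> Output: (4, 96, 1, 1)

Answer: (4, 96, 1, 1)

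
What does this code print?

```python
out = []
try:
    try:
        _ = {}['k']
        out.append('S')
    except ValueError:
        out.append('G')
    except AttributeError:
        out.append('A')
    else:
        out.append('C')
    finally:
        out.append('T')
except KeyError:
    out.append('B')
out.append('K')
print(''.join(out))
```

Execution trace: 'T' (finally) → 'B' (outer except KeyError) → 'K' (after the try/except). Output: TBK

Answer: TBK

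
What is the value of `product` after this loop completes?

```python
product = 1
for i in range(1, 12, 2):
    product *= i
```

Product of 1, 3, 5, ... up to 11
`product` takes the values: 1 → 3 → 15 → 105 → 945 → 10395

Answer: 10395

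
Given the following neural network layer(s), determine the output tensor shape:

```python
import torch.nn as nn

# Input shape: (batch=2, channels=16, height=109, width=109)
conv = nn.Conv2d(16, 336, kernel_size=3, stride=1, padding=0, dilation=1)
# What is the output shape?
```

Input: (2, 16, 109, 109) -> Output: (2, 336, 107, 107)

Answer: (2, 336, 107, 107)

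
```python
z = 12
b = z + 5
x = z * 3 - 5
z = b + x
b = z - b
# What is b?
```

Trace:
`z = 12` → z = 12
`b = z + 5` → b = 17
`x = z * 3 - 5` → x = 31
`z = b + x` → z = 48
`b = z - b` → b = 31
So b = 31

Answer: 31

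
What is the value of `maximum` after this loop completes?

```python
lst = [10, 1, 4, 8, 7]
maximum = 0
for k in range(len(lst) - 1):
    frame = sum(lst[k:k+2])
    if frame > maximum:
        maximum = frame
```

Max sum of 2-element window in [10, 1, 4, 8, 7]
`maximum` takes the values: 0 → 11 → 12 → 15

Answer: 15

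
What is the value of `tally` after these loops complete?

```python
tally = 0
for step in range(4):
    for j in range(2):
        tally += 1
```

4 * 2 = 8
`tally` takes the values: 0 → 1 → 2 → 3 → 4 → 5 → 6 → 7 → 8

Answer: 8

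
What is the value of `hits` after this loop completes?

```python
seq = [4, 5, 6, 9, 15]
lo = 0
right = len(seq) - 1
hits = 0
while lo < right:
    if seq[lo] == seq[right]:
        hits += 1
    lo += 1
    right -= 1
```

Count matching pairs from ends
`hits` takes the values: 0

Answer: 0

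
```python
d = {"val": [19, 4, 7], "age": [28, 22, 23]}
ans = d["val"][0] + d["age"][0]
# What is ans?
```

Trace:
`d = {"val": [19, 4, 7], "age": [28, 22, 23]}` → d = {'val': [19, 4, 7], 'age': [28, 22, 23]}
`ans = d["val"][0] + d["age"][0]` → ans = 47
So ans = 47

Answer: 47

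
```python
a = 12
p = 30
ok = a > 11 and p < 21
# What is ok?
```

Trace:
`a = 12` → a = 12
`p = 30` → p = 30
`ok = a > 11 and p < 21` → ok = False
So ok = False

Answer: False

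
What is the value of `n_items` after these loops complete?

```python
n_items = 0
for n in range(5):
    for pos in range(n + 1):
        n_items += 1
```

Triangle: 1 + 2 + ... + 5
`n_items` takes the values: 0 → 1 → 2 → 3 → 4 → 5 → 6 → 7 → 8 → 9 → 10 → 11 → 12 → 13 → 14 → 15

Answer: 15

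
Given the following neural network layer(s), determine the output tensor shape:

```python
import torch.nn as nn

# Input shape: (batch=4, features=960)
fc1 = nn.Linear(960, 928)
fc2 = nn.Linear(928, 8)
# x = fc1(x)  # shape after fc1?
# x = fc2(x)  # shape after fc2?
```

Input: (4, 960) -> after fc1: (4, 928) -> Output: (4, 8)

Answer: (4, 8)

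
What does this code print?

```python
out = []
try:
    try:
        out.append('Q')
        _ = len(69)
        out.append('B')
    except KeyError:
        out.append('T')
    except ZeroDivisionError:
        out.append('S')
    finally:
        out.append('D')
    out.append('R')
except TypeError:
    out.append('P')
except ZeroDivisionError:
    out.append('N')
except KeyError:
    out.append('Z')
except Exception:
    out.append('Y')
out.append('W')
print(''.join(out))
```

Execution trace: 'Q' (inner try body) → 'D' (inner finally) → 'P' (except TypeError) → 'W' (after the try/except). Output: QDPW

Answer: QDPW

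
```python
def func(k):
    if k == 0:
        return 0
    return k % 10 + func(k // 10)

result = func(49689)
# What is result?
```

Sum of digits of 49689: 9 + 8 + 6 + 9 + 4 = 36

Answer: 36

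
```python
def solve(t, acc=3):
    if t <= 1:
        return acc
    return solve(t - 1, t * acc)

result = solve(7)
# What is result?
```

Accumulator trace (n, acc): (7, 3) -> (6, 21) -> (5, 126) -> (4, 630) -> (3, 2520) -> (2, 7560) -> (1, 15120) -> return 15120

Answer: 15120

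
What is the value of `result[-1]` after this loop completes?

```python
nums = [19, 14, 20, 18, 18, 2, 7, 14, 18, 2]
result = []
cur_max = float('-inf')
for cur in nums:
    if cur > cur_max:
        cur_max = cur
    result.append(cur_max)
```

Running max ends at 20
`result` takes the values: [] → [19] → [19, 19] → [19, 19, 20] → [19, 19, 20, 20] → [19, 19, 20, 20, 20] → [19, 19, 20, 20, 20, 20] → [19, 19, 20, 20, 20, 20, 20] → [19, 19, 20, 20, 20, 20, 20, 20] → [19, 19, 20, 20, 20, 20, 20, 20, 20] → [19, 19, 20, 20, 20, 20, 20, 20, 20, 20]
So `result[-1]` = 20

Answer: 20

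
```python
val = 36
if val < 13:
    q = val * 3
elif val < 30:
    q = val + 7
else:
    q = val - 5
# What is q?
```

Trace:
`val = 36` → val = 36
`if val < 13: ...` → val < 13 is False, val < 30 is False, take else branch → q = 31
So q = 31

Answer: 31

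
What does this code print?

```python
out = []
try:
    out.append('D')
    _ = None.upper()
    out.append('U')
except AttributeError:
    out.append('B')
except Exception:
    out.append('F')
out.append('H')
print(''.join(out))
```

Execution trace: 'D' (try body) → 'B' (except AttributeError) → 'H' (after the try/except). Output: DBH

Answer: DBH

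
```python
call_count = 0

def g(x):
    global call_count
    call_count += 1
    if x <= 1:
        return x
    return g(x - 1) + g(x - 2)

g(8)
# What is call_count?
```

Calls(x) = 1 + Calls(x-1) + Calls(x-2); Calls(0)=Calls(1)=1. For x=8 this gives 67.

Answer: 67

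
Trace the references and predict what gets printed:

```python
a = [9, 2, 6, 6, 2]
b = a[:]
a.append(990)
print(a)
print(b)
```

Key concept: slice [:] creates copy.
Step by step:
`a = [9, 2, 6, 6, 2]` → a = [9, 2, 6, 6, 2]
`b = a[:]` → b = [9, 2, 6, 6, 2]
`a.append(990)` → a = [9, 2, 6, 6, 2, 990]
`print(a)` → prints [9, 2, 6, 6, 2, 990]
`print(b)` → prints [9, 2, 6, 6, 2]

Answer:
[9, 2, 6, 6, 2, 990]
[9, 2, 6, 6, 2]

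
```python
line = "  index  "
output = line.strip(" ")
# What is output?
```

Trace:
`line = "  index  "` → line = '  index  '
`output = line.strip(" ")` → output = 'index'
So output = 'index'

Answer: 'index'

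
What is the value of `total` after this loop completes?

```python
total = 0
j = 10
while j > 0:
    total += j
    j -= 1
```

Sum 10 down to 1
`total` takes the values: 0 → 10 → 19 → 27 → 34 → 40 → 45 → 49 → 52 → 54 → 55

Answer: 55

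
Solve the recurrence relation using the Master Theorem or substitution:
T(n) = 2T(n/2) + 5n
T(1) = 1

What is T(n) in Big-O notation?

By Master Theorem: a=2, b=2, f(n)=5n. Since log_2(2) = 1 and f(n) = Θ(n^1), Case 2 applies. T(n) = O(n log n).

Answer: O(n log n)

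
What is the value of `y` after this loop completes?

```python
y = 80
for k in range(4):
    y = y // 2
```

Halve 4 times: 80 // 2^4 = 5
`y` takes the values: 80 → 40 → 20 → 10 → 5

Answer: 5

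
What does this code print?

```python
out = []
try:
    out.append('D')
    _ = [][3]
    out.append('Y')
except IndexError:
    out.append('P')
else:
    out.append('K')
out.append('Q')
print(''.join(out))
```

Execution trace: 'D' (try body) → 'P' (except IndexError) → 'Q' (after the try/except). Output: DPQ

Answer: DPQ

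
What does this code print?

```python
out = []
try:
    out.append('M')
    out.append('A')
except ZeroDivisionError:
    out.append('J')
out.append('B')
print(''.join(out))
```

Execution trace: 'M' (try body) → 'A' (try body, no exception) → 'B' (after the try/except). Output: MAB

Answer: MAB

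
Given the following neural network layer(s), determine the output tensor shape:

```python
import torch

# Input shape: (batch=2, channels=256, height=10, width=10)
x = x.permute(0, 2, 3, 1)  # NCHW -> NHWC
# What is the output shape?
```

Input: (2, 256, 10, 10) -> Output: (2, 10, 10, 256)

Answer: (2, 10, 10, 256)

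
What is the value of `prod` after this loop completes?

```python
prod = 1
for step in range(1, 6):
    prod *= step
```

5! = 120
`prod` takes the values: 1 → 2 → 6 → 24 → 120

Answer: 120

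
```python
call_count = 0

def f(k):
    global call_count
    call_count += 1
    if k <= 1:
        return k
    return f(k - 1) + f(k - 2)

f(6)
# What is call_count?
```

Calls(k) = 1 + Calls(k-1) + Calls(k-2); Calls(0)=Calls(1)=1. For k=6 this gives 25.

Answer: 25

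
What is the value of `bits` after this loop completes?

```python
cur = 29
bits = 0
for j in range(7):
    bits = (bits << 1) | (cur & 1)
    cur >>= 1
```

Reverse lowest 7 bits of 29
`bits` takes the values: 0 → 1 → 2 → 5 → 11 → 23 → 46 → 92

Answer: 92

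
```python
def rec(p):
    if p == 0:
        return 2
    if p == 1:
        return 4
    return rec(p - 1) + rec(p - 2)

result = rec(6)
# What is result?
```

Build up from base cases: rec(0)=2, rec(1)=4, rec(2)=6, rec(3)=10, rec(4)=16, rec(5)=26, rec(6)=42

Answer: 42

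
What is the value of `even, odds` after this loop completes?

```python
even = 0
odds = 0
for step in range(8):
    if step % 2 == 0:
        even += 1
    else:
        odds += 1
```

Count evens and odds in range(8)
`even, odds` takes the values: (0, 0) → (1, 0) → (1, 1) → (2, 1) → (2, 2) → (3, 2) → (3, 3) → (4, 3) → (4, 4)

Answer: 4, 4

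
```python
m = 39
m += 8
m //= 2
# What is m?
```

Trace:
`m = 39` → m = 39
`m += 8` → m = 47
`m //= 2` → m = 23
So m = 23

Answer: 23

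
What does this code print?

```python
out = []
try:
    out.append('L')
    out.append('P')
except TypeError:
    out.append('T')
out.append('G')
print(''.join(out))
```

Execution trace: 'L' (try body) → 'P' (try body, no exception) → 'G' (after the try/except). Output: LPG

Answer: LPG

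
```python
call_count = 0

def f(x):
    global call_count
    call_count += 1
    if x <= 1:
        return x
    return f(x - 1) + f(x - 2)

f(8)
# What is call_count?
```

Calls(x) = 1 + Calls(x-1) + Calls(x-2); Calls(0)=Calls(1)=1. For x=8 this gives 67.

Answer: 67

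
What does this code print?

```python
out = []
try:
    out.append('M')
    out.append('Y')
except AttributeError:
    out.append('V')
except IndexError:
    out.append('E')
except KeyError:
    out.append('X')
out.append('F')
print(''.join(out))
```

Execution trace: 'M' (try body) → 'Y' (try body, no exception) → 'F' (after the try/except). Output: MYF

Answer: MYF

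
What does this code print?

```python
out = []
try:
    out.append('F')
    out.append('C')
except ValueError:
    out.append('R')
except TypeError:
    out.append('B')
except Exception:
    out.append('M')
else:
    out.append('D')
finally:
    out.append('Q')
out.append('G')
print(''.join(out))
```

Execution trace: 'F' (try body) → 'C' (try body, no exception) → 'D' (else) → 'Q' (finally) → 'G' (after the try/except). Output: FCDQG

Answer: FCDQG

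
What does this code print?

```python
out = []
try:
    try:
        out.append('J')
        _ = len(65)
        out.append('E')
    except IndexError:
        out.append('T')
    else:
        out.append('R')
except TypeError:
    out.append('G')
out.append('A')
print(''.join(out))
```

Execution trace: 'J' (inner try body) → 'G' (outer except TypeError) → 'A' (after the try/except). Output: JGA

Answer: JGA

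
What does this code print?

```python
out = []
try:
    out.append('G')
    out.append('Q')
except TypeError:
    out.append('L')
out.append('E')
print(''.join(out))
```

Execution trace: 'G' (try body) → 'Q' (try body, no exception) → 'E' (after the try/except). Output: GQE

Answer: GQE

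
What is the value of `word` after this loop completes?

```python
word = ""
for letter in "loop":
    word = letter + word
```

Reverse 'loop'
`word` takes the values: "" → "l" → "ol" → "ool" → "pool"

Answer: "pool"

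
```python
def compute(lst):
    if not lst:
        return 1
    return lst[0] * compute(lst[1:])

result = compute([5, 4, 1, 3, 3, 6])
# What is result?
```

Product over [5, 4, 1, 3, 3, 6] = 5 * 4 * 1 * 3 * 3 * 6 = 1080

Answer: 1080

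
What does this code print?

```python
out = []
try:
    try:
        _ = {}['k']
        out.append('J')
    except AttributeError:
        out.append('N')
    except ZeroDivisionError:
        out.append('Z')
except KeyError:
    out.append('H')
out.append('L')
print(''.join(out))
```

Execution trace: 'H' (outer except KeyError) → 'L' (after the try/except). Output: HL

Answer: HL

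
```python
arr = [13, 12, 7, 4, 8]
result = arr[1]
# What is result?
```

Trace:
`arr = [13, 12, 7, 4, 8]` → arr = [13, 12, 7, 4, 8]
`result = arr[1]` → result = 12
So result = 12

Answer: 12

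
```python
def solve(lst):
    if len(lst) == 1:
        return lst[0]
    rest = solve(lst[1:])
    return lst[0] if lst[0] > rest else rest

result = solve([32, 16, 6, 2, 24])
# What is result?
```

Recursive max over [32, 16, 6, 2, 24] = 32

Answer: 32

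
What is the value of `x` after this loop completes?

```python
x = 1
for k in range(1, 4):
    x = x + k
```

Start at 1, add 1 through 3
`x` takes the values: 1 → 2 → 4 → 7

Answer: 7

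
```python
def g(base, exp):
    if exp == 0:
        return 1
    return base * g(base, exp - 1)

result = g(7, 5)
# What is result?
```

g(7, 5) = 7 * 7 * 7 * 7 * 7 = 16807

Answer: 16807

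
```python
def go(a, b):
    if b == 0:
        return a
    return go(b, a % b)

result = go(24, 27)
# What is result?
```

go(24, 27) -> go(27, 24) -> go(24, 3) -> go(3, 0) -> 3

Answer: 3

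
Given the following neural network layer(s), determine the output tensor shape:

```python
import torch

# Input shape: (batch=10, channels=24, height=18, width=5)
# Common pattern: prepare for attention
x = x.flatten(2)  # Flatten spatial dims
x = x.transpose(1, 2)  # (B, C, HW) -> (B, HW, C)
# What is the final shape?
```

Input: (10, 24, 18, 5) -> after flatten(2): (10, 24, 90) -> Output: (10, 90, 24)

Answer: (10, 90, 24)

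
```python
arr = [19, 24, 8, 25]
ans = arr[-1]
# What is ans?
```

Trace:
`arr = [19, 24, 8, 25]` → arr = [19, 24, 8, 25]
`ans = arr[-1]` → ans = 25
So ans = 25

Answer: 25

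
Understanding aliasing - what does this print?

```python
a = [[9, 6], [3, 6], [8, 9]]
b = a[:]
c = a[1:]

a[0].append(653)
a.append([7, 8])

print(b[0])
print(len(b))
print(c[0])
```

Key concept: slice with nested mutation.
Step by step:
`a = [[9, 6], [3, 6], [8, 9]]` → a = [[9, 6], [3, 6], [8, 9]]
`b = a[:]` → b = [[9, 6], [3, 6], [8, 9]]
`c = a[1:]` → c = [[3, 6], [8, 9]]
`a[0].append(653)` → a = [[9, 6, 653], [3, 6], [8, 9]]; b = [[9, 6, 653], [3, 6], [8, 9]]
`a.append([7, 8])` → a = [[9, 6, 653], [3, 6], [8, 9], [7, 8]]
`print(b[0])` → prints [9, 6, 653]
`print(len(b))` → prints 3
`print(c[0])` → prints [3, 6]

Answer:
[9, 6, 653]
3
[3, 6]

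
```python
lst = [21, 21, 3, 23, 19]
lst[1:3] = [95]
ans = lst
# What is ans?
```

Trace:
`lst = [21, 21, 3, 23, 19]` → lst = [21, 21, 3, 23, 19]
`lst[1:3] = [95]` → lst = [21, 95, 23, 19]
`ans = lst` → ans = [21, 95, 23, 19]
So ans = [21, 95, 23, 19]

Answer: [21, 95, 23, 19]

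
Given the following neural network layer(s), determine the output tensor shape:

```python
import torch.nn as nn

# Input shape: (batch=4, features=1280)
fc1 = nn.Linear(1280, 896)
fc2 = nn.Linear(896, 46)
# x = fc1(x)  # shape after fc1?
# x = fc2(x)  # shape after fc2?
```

Input: (4, 1280) -> after fc1: (4, 896) -> Output: (4, 46)

Answer: (4, 46)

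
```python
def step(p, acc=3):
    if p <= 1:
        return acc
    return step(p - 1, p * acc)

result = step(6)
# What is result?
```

Accumulator trace (n, acc): (6, 3) -> (5, 18) -> (4, 90) -> (3, 360) -> (2, 1080) -> (1, 2160) -> return 2160

Answer: 2160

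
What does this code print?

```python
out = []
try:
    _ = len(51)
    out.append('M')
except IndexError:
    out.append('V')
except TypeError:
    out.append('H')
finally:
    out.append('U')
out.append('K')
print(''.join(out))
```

Execution trace: 'H' (except TypeError) → 'U' (finally) → 'K' (after the try/except). Output: HUK

Answer: HUK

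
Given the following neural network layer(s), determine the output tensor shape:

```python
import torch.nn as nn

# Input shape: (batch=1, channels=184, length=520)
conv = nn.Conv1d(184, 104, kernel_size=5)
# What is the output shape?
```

Input: (1, 184, 520) -> Output: (1, 104, 516)

Answer: (1, 104, 516)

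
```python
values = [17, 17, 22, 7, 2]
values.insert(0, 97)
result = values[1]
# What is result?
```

Trace:
`values = [17, 17, 22, 7, 2]` → values = [17, 17, 22, 7, 2]
`values.insert(0, 97)` → values = [97, 17, 17, 22, 7, 2]
`result = values[1]` → result = 17
So result = 17

Answer: 17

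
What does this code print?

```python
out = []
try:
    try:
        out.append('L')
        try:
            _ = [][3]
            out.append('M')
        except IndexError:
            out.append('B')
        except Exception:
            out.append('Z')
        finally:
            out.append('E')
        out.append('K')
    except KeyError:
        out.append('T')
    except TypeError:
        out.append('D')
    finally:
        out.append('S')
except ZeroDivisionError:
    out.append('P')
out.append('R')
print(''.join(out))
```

Execution trace: 'L' (try body) → 'B' (inner except IndexError) → 'E' (inner finally) → 'K' (try body, no exception) → 'S' (finally) → 'R' (after the try/except). Output: LBEKSR

Answer: LBEKSR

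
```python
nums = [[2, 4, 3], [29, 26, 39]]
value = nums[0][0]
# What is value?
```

Trace:
`nums = [[2, 4, 3], [29, 26, 39]]` → nums = [[2, 4, 3], [29, 26, 39]]
`value = nums[0][0]` → value = 2
So value = 2

Answer: 2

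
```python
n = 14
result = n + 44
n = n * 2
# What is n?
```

Trace:
`n = 14` → n = 14
`result = n + 44` → result = 58
`n = n * 2` → n = 28
So n = 28

Answer: 28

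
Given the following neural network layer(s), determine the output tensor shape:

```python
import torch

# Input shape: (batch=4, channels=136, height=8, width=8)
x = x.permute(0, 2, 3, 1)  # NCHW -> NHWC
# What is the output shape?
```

Input: (4, 136, 8, 8) -> Output: (4, 8, 8, 136)

Answer: (4, 8, 8, 136)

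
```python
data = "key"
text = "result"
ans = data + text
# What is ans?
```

Trace:
`data = "key"` → data = 'key'
`text = "result"` → text = 'result'
`ans = data + text` → ans = 'keyresult'
So ans = 'keyresult'

Answer: 'keyresult'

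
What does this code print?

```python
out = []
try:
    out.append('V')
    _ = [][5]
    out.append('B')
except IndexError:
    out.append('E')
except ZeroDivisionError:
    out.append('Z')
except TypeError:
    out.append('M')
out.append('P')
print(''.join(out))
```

Execution trace: 'V' (try body) → 'E' (except IndexError) → 'P' (after the try/except). Output: VEP

Answer: VEP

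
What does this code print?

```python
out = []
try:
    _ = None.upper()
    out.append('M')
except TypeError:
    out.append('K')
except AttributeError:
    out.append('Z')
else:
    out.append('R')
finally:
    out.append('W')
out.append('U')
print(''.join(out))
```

Execution trace: 'Z' (except AttributeError) → 'W' (finally) → 'U' (after the try/except). Output: ZWU

Answer: ZWU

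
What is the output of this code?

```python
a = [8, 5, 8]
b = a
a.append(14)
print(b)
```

Key concept: basic list aliasing.
Step by step:
`a = [8, 5, 8]` → a = [8, 5, 8]
`b = a` → b = [8, 5, 8] (same object as a)
`a.append(14)` → a = [8, 5, 8, 14] (same object as b); b = [8, 5, 8, 14] (same object as a)
`print(b)` → prints [8, 5, 8, 14]

Answer: [8, 5, 8, 14]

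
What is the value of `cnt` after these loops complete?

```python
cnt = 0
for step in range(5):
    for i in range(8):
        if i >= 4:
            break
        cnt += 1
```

Inner breaks at 4, outer runs 5 times
`cnt` takes the values: 0 → 1 → 2 → 3 → 4 → 5 → 6 → 7 → 8 → 9 → 10 → 11 → 12 → 13 → 14 → 15 → 16 → 17 → 18 → 19 → 20

Answer: 20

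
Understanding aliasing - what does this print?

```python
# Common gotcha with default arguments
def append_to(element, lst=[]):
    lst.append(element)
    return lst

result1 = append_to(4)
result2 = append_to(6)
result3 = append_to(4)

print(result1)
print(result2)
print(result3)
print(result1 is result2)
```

Key concept: mutable default argument gotcha.
Step by step:
`result1 = append_to(4)` → result1 = [4]
`result2 = append_to(6)` → result1 = [4, 6] (same object as result2); result2 = [4, 6] (same object as result1)
`result3 = append_to(4)` → result1 = [4, 6, 4] (same object as result2, result3); result2 = [4, 6, 4] (same object as result1, result3); result3 = [4, 6, 4] (same object as result1, result2)
`print(result1)` → prints [4, 6, 4]
`print(result2)` → prints [4, 6, 4]
`print(result3)` → prints [4, 6, 4]
`print(result1 is result2)` → prints True

Answer:
[4, 6, 4]
[4, 6, 4]
[4, 6, 4]
True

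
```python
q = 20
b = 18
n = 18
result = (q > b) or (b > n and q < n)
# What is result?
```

Trace:
`q = 20` → q = 20
`b = 18` → b = 18
`n = 18` → n = 18
`result = (q > b) or (b > n and q < n)` → result = True
So result = True

Answer: True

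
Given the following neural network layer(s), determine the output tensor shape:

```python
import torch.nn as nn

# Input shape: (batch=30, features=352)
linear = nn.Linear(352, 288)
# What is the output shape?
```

Input: (30, 352) -> Output: (30, 288)

Answer: (30, 288)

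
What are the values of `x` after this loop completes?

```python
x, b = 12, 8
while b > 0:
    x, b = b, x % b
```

GCD of 12 and 8
`x` takes the values: 12 → 8 → 4

Answer: 4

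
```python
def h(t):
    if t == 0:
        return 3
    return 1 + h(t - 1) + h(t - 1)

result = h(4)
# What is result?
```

h(t) = 1 + 2·h(t-1), h(0)=3. Closed form: (3+1)·2^4 - 1 = 63.

Answer: 63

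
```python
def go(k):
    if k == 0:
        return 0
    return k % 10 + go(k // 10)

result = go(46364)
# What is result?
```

Sum of digits of 46364: 4 + 6 + 3 + 6 + 4 = 23

Answer: 23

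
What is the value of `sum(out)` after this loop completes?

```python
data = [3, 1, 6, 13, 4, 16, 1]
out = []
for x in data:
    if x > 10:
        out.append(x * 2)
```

Sum of doubled values > 10
`out` takes the values: [] → [26] → [26, 32]
So `sum(out)` = 58

Answer: 58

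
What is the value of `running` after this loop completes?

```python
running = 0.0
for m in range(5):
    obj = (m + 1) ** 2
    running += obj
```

Sum of squared losses 1² + 2² + ... + 5²
`running` takes the values: 0.0 → 1.0 → 5.0 → 14.0 → 30.0 → 55.0

Answer: 55.0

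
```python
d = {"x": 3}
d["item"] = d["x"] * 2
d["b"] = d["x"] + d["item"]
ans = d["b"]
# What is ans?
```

Trace:
`d = {"x": 3}` → d = {'x': 3}
`d["item"] = d["x"] * 2` → d = {'x': 3, 'item': 6}
`d["b"] = d["x"] + d["item"]` → d = {'x': 3, 'item': 6, 'b': 9}
`ans = d["b"]` → ans = 9
So ans = 9

Answer: 9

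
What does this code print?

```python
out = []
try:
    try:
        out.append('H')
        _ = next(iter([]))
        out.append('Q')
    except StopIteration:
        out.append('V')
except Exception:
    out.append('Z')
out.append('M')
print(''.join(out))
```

Execution trace: 'H' (inner try body) → 'V' (inner except StopIteration) → 'M' (after the try/except). Output: HVM

Answer: HVM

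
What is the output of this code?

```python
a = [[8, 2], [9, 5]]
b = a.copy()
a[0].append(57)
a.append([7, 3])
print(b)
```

Key concept: shallow copy with nested lists.
Step by step:
`a = [[8, 2], [9, 5]]` → a = [[8, 2], [9, 5]]
`b = a.copy()` → b = [[8, 2], [9, 5]]
`a[0].append(57)` → a = [[8, 2, 57], [9, 5]]; b = [[8, 2, 57], [9, 5]]
`a.append([7, 3])` → a = [[8, 2, 57], [9, 5], [7, 3]]
`print(b)` → prints [[8, 2, 57], [9, 5]]

Answer: [[8, 2, 57], [9, 5]]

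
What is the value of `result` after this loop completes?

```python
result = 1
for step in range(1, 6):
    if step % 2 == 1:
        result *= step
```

Product of odd numbers 1 to 5
`result` takes the values: 1 → 3 → 15

Answer: 15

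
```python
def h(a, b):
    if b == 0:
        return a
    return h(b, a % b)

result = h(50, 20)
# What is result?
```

h(50, 20) -> h(20, 10) -> h(10, 0) -> 10

Answer: 10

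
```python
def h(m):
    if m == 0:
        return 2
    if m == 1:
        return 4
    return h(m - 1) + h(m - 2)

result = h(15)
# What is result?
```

Build up from base cases: h(0)=2, h(1)=4, h(2)=6, h(3)=10, h(4)=16, h(5)=26, h(6)=42, ..., h(15)=3194

Answer: 3194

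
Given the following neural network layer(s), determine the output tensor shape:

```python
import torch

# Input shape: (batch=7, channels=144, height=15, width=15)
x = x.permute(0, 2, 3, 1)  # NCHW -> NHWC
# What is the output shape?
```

Input: (7, 144, 15, 15) -> Output: (7, 15, 15, 144)

Answer: (7, 15, 15, 144)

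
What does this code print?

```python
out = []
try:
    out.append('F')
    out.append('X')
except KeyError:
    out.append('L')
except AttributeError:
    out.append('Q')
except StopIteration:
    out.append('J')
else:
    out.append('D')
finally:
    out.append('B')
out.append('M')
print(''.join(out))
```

Execution trace: 'F' (try body) → 'X' (try body, no exception) → 'D' (else) → 'B' (finally) → 'M' (after the try/except). Output: FXDBM

Answer: FXDBM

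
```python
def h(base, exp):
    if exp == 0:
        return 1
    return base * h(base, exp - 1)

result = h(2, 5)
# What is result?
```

h(2, 5) = 2 * 2 * 2 * 2 * 2 = 32

Answer: 32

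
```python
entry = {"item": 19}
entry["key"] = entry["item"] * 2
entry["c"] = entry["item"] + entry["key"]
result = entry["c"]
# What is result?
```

Trace:
`entry = {"item": 19}` → entry = {'item': 19}
`entry["key"] = entry["item"] * 2` → entry = {'item': 19, 'key': 38}
`entry["c"] = entry["item"] + entry["key"]` → entry = {'item': 19, 'key': 38, 'c': 57}
`result = entry["c"]` → result = 57
So result = 57

Answer: 57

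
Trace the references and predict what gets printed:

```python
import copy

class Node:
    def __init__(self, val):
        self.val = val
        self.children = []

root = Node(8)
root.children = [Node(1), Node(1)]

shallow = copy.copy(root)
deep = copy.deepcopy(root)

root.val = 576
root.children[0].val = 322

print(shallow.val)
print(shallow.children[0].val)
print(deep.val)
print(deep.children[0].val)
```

Key concept: deep copy with custom objects.
Step by step:
`root = Node(8)` → root = Node(val=8, children=[])
`root.children = [Node(1), Node(1)]` → root = Node(val=8, children=[Node(val=1, children=[]), Node(val=1, children=[])])
`shallow = copy.copy(root)` → shallow = Node(val=8, children=[Node(val=1, children=[]), Node(val=1, children=[])])
`deep = copy.deepcopy(root)` → deep = Node(val=8, children=[Node(val=1, children=[]), Node(val=1, children=[])])
`root.val = 576` → root = Node(val=576, children=[Node(val=1, children=[]), Node(val=1, children=[])])
`root.children[0].val = 322` → root = Node(val=576, children=[Node(val=322, children=[]), Node(val=1, children=[])]); shallow = Node(val=8, children=[Node(val=322, children=[]), Node(val=1, children=[])])
`print(shallow.val)` → prints 8
`print(shallow.children[0].val)` → prints 322
`print(deep.val)` → prints 8
`print(deep.children[0].val)` → prints 1

Answer:
8
322
8
1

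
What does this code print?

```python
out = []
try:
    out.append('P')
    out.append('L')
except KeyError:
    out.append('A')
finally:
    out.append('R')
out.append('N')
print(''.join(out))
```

Execution trace: 'P' (try body) → 'L' (try body, no exception) → 'R' (finally) → 'N' (after the try/except). Output: PLRN

Answer: PLRN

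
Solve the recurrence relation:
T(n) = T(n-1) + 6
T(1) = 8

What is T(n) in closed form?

Unrolling: T(n) = T(1) + 6·(n-1) = 8 + 6(n-1) = 6n + 2.

Answer: T(n) = 6n + 2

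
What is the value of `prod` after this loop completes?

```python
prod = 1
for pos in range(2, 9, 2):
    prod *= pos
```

Product of even numbers 2 to 8
`prod` takes the values: 1 → 2 → 8 → 48 → 384

Answer: 384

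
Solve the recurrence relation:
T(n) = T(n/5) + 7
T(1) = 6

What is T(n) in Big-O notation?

Each step divides n by 5 and adds 7. After log_5(n) steps we reach T(1)=6. So T(n) = 7·log_5(n) + 6 = O(log n).

Answer: O(log n)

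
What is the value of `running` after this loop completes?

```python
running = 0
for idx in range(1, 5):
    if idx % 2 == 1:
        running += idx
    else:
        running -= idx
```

Add odd, subtract even
`running` takes the values: 0 → 1 → -1 → 2 → -2

Answer: -2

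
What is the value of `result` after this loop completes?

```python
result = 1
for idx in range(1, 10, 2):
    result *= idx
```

Product of 1, 3, 5, ... up to 9
`result` takes the values: 1 → 3 → 15 → 105 → 945

Answer: 945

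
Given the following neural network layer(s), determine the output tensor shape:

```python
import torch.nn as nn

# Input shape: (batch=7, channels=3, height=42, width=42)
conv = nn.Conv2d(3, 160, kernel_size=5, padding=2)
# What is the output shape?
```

Input: (7, 3, 42, 42) -> Output: (7, 160, 42, 42)

Answer: (7, 160, 42, 42)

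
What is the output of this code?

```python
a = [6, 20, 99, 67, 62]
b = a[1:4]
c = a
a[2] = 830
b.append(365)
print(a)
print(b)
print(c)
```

Key concept: slice vs alias.
Step by step:
`a = [6, 20, 99, 67, 62]` → a = [6, 20, 99, 67, 62]
`b = a[1:4]` → b = [20, 99, 67]
`c = a` → c = [6, 20, 99, 67, 62] (same object as a)
`a[2] = 830` → a = [6, 20, 830, 67, 62] (same object as c); c = [6, 20, 830, 67, 62] (same object as a)
`b.append(365)` → b = [20, 99, 67, 365]
`print(a)` → prints [6, 20, 830, 67, 62]
`print(b)` → prints [20, 99, 67, 365]
`print(c)` → prints [6, 20, 830, 67, 62]

Answer:
[6, 20, 830, 67, 62]
[20, 99, 67, 365]
[6, 20, 830, 67, 62]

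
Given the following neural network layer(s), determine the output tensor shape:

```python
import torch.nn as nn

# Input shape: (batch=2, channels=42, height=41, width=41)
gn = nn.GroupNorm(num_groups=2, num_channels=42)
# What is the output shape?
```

Input: (2, 42, 41, 41) -> Output: (2, 42, 41, 41)

Answer: (2, 42, 41, 41)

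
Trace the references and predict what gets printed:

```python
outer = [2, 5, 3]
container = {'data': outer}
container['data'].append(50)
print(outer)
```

Key concept: dict holds reference to list.
Step by step:
`outer = [2, 5, 3]` → outer = [2, 5, 3]
`container = {'data': outer}` → container = {'data': [2, 5, 3]}
`container['data'].append(50)` → outer = [2, 5, 3, 50]; container = {'data': [2, 5, 3, 50]}
`print(outer)` → prints [2, 5, 3, 50]

Answer: [2, 5, 3, 50]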